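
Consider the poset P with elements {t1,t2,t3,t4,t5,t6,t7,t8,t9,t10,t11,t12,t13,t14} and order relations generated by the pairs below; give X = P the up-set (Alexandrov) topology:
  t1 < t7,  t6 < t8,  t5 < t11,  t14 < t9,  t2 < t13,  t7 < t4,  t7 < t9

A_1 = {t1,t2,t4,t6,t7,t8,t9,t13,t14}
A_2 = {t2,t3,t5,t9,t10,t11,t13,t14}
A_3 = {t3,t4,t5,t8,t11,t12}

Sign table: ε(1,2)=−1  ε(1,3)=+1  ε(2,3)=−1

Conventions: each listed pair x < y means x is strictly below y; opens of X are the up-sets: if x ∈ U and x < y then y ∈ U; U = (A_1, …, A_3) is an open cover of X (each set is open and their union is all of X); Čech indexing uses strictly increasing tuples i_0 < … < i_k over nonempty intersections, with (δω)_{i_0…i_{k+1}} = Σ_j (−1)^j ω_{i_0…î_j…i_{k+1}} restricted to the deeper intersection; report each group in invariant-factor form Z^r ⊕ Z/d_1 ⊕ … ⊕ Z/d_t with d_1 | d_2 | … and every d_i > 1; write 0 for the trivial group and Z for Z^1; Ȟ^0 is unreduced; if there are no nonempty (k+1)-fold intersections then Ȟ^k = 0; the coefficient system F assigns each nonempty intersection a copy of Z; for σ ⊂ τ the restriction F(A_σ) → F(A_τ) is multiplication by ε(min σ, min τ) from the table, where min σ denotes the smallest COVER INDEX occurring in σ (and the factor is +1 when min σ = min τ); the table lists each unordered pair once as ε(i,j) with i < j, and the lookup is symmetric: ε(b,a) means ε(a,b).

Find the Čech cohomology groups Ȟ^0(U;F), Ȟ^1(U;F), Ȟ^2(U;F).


nerve of the cover:
  A12={t2,t9,t13,t14} A13={t4,t8} A23={t3,t5,t11}
C dims 3,3; δ0: rk 2, SNF 1^2
Ȟ^0 = (3 − 2) − 0 = 1, so Ȟ^0 ≅ Z
Ȟ^1 = (3 − 0) − 2 = 1, so Ȟ^1 ≅ Z
Ȟ^2 = (0 − 0) − 0 = 0, so Ȟ^2 ≅ 0

Ȟ^0 = Z; Ȟ^1 = Z; Ȟ^2 = 0


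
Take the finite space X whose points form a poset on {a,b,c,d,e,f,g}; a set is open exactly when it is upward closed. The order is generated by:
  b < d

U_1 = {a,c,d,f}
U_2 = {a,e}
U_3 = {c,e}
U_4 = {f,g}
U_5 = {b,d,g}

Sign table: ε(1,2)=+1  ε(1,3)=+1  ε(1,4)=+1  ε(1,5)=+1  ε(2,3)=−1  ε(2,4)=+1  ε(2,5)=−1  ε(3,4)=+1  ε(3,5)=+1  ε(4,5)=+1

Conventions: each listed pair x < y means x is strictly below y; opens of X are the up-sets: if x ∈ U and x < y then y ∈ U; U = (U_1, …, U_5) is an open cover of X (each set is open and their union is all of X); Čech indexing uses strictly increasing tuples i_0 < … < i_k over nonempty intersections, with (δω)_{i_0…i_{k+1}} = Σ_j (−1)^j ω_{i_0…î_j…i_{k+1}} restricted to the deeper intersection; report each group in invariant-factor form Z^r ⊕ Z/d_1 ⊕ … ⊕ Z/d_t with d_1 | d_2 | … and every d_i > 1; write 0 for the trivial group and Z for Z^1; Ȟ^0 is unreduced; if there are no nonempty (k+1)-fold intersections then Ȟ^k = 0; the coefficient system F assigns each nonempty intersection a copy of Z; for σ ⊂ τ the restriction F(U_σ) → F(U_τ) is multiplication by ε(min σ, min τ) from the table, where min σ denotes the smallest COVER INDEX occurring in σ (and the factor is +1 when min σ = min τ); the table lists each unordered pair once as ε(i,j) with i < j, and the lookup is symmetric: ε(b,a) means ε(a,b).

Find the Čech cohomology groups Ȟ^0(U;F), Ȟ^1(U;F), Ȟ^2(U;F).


cover nerve:
  U12={a} U13={c} U14={f} U15={d} U23={e} U45={g}
C dims 5,6; δ0: rk 5, SNF 1^4·2
Ȟ^0: (5−5)−0=0 ⇒ 0
Ȟ^1: (6−0)−5=1 plus torsion [2] ⇒ Z ⊕ Z/2
Ȟ^2: (0−0)−0=0 ⇒ 0

Ȟ^0(U;F) ≅ 0; Ȟ^1(U;F) ≅ Z ⊕ Z/2; Ȟ^2(U;F) ≅ 0


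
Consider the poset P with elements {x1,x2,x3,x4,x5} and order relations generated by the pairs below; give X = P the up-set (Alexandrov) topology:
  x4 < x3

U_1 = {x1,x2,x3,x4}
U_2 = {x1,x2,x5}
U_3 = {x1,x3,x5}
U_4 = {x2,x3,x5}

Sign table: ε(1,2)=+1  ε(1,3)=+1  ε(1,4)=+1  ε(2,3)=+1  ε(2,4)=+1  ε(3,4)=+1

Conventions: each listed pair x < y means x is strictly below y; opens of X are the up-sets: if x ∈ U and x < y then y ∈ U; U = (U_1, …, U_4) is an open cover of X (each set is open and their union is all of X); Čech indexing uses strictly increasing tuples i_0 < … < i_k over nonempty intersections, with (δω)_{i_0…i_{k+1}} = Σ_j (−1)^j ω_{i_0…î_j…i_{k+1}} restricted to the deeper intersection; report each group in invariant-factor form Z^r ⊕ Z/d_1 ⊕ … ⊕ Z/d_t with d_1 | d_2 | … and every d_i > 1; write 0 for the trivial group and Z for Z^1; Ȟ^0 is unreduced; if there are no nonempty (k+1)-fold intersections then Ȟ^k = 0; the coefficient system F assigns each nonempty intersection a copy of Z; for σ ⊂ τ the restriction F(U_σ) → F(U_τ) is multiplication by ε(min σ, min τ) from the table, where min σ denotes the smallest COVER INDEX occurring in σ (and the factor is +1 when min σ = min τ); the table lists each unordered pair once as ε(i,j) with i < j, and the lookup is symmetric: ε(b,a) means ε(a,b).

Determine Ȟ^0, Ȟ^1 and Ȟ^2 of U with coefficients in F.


Ȟ^0(U;F) ≅ Z,  Ȟ^1(U;F) ≅ 0,  Ȟ^2(U;F) ≅ Z

nerve simplices:
  U12={x1,x2} U13={x1,x3} U14={x2,x3} U23={x1,x5} U24={x2,x5} U34={x3,x5}
  U123={x1} U124={x2} U134={x3} U234={x5}
C dims 4,6,4; δ0: rk 3, SNF 1^3; δ1: rk 3, SNF 1^3
degree 0: 4−3−0 = 1 → Ȟ^0 ≅ Z
degree 1: 6−3−3 = 0 → Ȟ^1 ≅ 0
degree 2: 4−0−3 = 1 → Ȟ^2 ≅ Z


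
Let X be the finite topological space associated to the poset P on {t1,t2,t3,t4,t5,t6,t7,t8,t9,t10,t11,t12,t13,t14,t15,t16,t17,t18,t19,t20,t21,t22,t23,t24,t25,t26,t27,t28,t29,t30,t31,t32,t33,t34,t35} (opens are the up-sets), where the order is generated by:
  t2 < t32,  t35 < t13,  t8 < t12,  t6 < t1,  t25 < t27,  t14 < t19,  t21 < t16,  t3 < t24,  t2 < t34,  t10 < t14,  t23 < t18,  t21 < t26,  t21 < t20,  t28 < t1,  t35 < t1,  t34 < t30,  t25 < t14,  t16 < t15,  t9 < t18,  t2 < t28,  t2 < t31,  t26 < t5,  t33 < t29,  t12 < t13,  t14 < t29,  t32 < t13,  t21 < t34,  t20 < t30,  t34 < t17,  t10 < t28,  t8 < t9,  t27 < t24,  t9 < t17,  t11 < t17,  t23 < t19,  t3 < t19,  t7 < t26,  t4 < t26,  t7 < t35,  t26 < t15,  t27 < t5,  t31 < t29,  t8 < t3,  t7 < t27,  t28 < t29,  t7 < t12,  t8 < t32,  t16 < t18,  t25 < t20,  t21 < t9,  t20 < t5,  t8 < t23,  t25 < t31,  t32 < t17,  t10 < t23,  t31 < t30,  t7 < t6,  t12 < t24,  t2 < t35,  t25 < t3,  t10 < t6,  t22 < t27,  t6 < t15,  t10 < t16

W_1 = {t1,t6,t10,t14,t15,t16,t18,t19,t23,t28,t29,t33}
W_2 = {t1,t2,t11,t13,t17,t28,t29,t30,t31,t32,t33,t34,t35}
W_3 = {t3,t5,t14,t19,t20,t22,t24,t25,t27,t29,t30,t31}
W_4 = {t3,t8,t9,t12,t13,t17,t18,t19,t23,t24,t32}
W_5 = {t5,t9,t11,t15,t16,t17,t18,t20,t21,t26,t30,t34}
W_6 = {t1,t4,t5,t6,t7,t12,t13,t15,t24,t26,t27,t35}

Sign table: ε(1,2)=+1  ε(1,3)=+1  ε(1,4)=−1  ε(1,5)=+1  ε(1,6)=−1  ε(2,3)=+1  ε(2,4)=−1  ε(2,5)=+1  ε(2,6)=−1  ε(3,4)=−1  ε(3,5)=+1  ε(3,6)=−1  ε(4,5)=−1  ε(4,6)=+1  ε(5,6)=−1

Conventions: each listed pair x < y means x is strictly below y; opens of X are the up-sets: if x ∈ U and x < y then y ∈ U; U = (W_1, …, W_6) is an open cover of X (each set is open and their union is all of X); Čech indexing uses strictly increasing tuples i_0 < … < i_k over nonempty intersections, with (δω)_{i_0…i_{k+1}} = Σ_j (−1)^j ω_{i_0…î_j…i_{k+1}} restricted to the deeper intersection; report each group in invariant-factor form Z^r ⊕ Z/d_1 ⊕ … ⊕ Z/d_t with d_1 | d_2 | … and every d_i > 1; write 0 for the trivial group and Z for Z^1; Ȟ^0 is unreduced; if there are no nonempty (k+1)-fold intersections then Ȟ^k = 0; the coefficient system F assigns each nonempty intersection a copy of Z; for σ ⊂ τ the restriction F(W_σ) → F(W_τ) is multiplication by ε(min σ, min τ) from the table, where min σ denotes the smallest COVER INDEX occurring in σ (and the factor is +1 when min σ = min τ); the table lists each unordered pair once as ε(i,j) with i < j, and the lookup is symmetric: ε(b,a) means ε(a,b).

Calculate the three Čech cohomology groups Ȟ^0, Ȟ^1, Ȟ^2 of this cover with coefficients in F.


nerve simplices:
  W12={t1,t28,t29,t33} W13={t14,t19,t29} W14={t18,t19,t23} W15={t15,t16,t18} W16={t1,t6,t15} W23={t29,t30,t31} W24={t13,t17,t32} W25={t11,t17,t30,t34} W26={t1,t13,t35} W34={t3,t19,t24} W35={t5,t20,t30} W36={t5,t24,t27} W45={t9,t17,t18} W46={t12,t13,t24} W56={t5,t15,t26}
  W123={t29} W126={t1} W134={t19} W145={t18} W156={t15} W235={t30} W245={t17} W246={t13} W346={t24} W356={t5}
C dims 6,15,10; δ0: rk 5, SNF 1^5; δ1: rk 10, SNF 1^9·2
degree 0: 6−5−0 = 1 → Ȟ^0 ≅ Z
degree 1: 15−10−5 = 0 → Ȟ^1 ≅ 0
degree 2: 10−0−10 = 0 plus torsion [2] → Ȟ^2 ≅ Z/2

Ȟ^0(U;F) ≅ Z, Ȟ^1(U;F) ≅ 0 and Ȟ^2(U;F) ≅ Z/2


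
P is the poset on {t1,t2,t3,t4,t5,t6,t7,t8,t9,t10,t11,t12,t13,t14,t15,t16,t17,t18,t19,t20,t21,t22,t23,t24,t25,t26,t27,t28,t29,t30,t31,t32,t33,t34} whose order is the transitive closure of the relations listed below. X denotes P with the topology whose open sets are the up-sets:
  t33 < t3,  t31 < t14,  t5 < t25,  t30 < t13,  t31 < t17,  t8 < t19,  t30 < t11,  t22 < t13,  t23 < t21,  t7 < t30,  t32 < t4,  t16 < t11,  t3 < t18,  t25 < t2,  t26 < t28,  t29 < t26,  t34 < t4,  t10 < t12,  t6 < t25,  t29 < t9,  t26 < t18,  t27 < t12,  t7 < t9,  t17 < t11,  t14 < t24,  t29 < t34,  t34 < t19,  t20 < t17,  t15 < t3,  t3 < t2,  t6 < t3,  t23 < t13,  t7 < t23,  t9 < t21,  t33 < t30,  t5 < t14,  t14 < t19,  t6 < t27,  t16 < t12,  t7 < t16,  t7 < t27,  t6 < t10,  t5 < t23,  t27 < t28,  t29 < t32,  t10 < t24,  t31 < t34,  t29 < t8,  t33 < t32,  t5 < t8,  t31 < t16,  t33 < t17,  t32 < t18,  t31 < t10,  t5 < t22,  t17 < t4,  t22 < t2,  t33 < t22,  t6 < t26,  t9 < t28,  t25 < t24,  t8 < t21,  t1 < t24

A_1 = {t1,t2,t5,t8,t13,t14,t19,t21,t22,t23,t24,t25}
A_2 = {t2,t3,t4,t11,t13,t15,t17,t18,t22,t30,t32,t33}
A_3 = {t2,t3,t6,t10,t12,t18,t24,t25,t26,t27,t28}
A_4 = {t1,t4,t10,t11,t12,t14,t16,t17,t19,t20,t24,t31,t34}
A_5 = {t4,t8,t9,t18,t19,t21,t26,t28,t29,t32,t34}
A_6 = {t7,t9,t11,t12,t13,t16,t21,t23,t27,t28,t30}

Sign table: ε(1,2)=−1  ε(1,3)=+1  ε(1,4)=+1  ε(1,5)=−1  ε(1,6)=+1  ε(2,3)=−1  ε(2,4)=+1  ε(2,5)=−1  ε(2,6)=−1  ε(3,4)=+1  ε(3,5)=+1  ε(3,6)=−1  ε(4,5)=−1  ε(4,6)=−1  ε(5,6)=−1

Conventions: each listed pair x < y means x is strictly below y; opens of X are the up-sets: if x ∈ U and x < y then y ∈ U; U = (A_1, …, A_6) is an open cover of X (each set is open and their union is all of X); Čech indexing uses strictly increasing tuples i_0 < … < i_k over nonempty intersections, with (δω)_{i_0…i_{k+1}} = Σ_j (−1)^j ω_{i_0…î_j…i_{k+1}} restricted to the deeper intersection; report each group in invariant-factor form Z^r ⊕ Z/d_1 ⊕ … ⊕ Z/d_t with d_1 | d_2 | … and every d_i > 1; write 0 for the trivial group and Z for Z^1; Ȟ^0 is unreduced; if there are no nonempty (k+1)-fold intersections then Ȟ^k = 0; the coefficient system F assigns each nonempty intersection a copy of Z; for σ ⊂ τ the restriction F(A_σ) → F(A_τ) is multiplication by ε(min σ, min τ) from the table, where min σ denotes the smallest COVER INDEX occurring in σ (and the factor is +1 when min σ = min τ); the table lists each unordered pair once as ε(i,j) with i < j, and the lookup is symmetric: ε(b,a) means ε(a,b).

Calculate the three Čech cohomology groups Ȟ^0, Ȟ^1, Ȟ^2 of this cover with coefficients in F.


Ȟ^0(U;F) ≅ 0,  Ȟ^1(U;F) ≅ Z/2,  Ȟ^2(U;F) ≅ Z

nonempty intersections:
  A12={t2,t13,t22} A13={t2,t24,t25} A14={t1,t14,t19,t24} A15={t8,t19,t21} A16={t13,t21,t23} A23={t2,t3,t18} A24={t4,t11,t17} A25={t4,t18,t32} A26={t11,t13,t30} A34={t10,t12,t24} A35={t18,t26,t28} A36={t12,t27,t28} A45={t4,t19,t34} A46={t11,t12,t16} A56={t9,t21,t28}
  A123={t2} A126={t13} A134={t24} A145={t19} A156={t21} A235={t18} A245={t4} A246={t11} A346={t12} A356={t28}
C dims 6,15,10; δ0: rk 6, SNF 1^5·2; δ1: rk 9, SNF 1^9
Ȟ^0: (6−6)−0=0 ⇒ 0
Ȟ^1: (15−9)−6=0 plus torsion [2] ⇒ Z/2
Ȟ^2: (10−0)−9=1 ⇒ Z


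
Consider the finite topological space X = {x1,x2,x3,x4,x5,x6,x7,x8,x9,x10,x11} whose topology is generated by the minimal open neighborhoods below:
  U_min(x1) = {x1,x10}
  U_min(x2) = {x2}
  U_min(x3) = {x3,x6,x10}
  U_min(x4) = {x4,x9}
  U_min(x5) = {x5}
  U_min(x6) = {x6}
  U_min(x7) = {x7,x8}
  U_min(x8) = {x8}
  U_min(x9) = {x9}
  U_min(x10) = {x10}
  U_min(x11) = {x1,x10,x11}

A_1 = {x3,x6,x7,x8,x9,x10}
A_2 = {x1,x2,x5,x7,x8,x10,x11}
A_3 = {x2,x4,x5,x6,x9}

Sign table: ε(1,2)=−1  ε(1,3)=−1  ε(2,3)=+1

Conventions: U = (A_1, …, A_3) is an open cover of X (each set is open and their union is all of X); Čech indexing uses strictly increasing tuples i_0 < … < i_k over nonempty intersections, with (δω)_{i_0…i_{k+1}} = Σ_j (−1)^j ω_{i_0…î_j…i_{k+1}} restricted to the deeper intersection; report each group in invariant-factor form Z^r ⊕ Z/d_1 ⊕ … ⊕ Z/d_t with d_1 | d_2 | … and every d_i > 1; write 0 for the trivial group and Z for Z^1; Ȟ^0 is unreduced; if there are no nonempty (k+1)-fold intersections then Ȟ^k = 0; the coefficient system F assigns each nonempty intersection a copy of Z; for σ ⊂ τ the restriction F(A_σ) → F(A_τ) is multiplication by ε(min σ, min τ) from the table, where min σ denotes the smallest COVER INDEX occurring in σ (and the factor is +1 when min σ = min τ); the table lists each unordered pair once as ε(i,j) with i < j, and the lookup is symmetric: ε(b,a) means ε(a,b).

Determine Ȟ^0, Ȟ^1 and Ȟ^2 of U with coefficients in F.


Ȟ^0(U;F) ≅ Z,  Ȟ^1(U;F) ≅ Z,  Ȟ^2(U;F) ≅ 0

nerve of the cover:
  A12={x7,x8,x10} A13={x6,x9} A23={x2,x5}
C dims 3,3; δ0: rk 2, SNF 1^2
Ȟ^0 = (3 − 2) − 0 = 1, so Ȟ^0 ≅ Z
Ȟ^1 = (3 − 0) − 2 = 1, so Ȟ^1 ≅ Z
Ȟ^2 = (0 − 0) − 0 = 0, so Ȟ^2 ≅ 0


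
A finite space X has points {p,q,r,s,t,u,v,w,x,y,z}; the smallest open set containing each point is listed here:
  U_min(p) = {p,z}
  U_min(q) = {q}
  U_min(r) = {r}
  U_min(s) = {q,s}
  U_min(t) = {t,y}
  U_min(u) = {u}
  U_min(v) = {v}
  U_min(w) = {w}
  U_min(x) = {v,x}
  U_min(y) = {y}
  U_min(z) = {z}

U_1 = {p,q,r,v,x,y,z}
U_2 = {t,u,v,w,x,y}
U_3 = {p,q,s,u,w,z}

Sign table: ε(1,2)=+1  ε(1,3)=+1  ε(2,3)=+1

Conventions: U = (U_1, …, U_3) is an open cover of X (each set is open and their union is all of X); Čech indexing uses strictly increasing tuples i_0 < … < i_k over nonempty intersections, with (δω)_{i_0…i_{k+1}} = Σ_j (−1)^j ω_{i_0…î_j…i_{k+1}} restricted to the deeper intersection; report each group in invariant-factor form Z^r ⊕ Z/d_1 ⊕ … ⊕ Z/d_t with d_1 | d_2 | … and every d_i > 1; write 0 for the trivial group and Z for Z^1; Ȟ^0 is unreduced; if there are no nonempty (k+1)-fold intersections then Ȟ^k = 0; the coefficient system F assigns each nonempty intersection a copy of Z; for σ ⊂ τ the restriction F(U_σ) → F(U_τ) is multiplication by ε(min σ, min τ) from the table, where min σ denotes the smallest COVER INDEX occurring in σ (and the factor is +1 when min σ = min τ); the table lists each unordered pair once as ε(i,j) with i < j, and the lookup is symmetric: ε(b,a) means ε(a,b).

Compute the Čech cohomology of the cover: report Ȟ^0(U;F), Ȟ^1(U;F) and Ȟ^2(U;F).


nerve of the cover:
  U12={v,x,y} U13={p,q,z} U23={u,w}
C dims 3,3; δ0: rk 2, SNF 1^2
Ȟ^0 = (3 − 2) − 0 = 1, so Ȟ^0 ≅ Z
Ȟ^1 = (3 − 0) − 2 = 1, so Ȟ^1 ≅ Z
Ȟ^2 = (0 − 0) − 0 = 0, so Ȟ^2 ≅ 0

Ȟ^0(U;F) ≅ Z, Ȟ^1(U;F) ≅ Z, Ȟ^2(U;F) ≅ 0


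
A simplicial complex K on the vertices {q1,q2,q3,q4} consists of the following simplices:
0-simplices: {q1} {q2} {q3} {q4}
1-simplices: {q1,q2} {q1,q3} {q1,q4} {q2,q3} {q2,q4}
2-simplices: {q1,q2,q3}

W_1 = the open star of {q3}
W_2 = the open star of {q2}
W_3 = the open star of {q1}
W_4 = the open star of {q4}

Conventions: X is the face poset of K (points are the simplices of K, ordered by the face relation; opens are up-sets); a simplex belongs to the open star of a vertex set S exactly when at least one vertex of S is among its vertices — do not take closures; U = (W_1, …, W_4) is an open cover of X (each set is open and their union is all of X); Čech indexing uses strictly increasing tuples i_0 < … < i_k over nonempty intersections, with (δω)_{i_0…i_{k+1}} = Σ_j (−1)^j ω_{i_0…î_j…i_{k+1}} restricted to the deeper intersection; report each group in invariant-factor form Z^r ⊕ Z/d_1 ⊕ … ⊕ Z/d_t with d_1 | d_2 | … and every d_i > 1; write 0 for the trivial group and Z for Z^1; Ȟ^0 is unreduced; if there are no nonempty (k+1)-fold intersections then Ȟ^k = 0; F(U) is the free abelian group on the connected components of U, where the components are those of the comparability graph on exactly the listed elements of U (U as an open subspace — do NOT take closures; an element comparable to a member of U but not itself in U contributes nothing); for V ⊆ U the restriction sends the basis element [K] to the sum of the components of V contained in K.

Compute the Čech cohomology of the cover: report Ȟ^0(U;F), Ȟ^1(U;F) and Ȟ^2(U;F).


nerve of the cover:
  W1={{q3},{q1,q3},{q2,q3},{q1,q2,q3}} W2={{q2},{q1,q2},{q2,q3},{q2,q4},{q1,q2,q3}} W3={{q1},{q1,q2},{q1,q3},{q1,q4},{q1,q2,q3}} W4={{q4},{q1,q4},{q2,q4}}
  W12={{q2,q3},{q1,q2,q3}} W13={{q1,q3},{q1,q2,q3}} W23={{q1,q2},{q1,q2,q3}} W24={{q2,q4}} W34={{q1,q4}}
  W123={{q1,q2,q3}}
components per intersection:
  W1: {{q3},{q1,q3},{q2,q3},{q1,q2,q3}}
  W2: {{q2},{q1,q2},{q2,q3},{q2,q4},{q1,q2,q3}}
  W3: {{q1},{q1,q2},{q1,q3},{q1,q4},{q1,q2,q3}}
  W4: {{q4},{q1,q4},{q2,q4}}
  W12: {{q2,q3},{q1,q2,q3}}
  W13: {{q1,q3},{q1,q2,q3}}
  W23: {{q1,q2},{q1,q2,q3}}
  W24: {{q2,q4}}
  W34: {{q1,q4}}
  W123: {{q1,q2,q3}}
C dims 4,5,1; δ0: rk 3, SNF 1^3; δ1: rk 1, SNF 1^1
Ȟ^0 = (4 − 3) − 0 = 1, so Ȟ^0 ≅ Z
Ȟ^1 = (5 − 1) − 3 = 1, so Ȟ^1 ≅ Z
Ȟ^2 = (1 − 0) − 1 = 0, so Ȟ^2 ≅ 0

Ȟ^0 = Z,  Ȟ^1 = Z,  Ȟ^2 = 0


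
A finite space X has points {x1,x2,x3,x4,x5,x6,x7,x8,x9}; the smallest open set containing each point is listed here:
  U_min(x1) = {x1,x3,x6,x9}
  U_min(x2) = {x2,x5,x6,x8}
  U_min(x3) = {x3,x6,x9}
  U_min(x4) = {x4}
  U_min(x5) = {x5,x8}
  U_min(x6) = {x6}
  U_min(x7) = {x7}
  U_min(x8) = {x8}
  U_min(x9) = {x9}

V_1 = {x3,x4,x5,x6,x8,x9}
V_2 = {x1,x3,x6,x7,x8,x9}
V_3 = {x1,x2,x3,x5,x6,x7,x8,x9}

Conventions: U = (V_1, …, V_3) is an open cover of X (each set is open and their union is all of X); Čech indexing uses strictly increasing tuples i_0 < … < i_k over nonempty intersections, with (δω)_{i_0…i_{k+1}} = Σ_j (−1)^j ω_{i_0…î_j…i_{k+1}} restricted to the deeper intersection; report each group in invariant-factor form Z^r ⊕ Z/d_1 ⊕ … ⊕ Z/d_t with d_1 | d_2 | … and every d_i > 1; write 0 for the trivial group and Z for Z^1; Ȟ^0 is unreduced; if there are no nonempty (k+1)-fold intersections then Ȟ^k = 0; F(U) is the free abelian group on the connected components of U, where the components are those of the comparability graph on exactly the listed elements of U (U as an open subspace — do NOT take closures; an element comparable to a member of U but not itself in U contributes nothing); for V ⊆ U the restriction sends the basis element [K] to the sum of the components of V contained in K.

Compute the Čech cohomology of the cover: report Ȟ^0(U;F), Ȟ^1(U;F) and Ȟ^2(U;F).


nerve of the cover:
  V12={x3,x6,x8,x9} V13={x3,x5,x6,x8,x9} V23={x1,x3,x6,x7,x8,x9}
  V123={x3,x6,x8,x9}
components per intersection:
  V1: {x3,x6,x9} {x4} {x5,x8}
  V2: {x1,x3,x6,x9} {x7} {x8}
  V3: {x1,x2,x3,x5,x6,x8,x9} {x7}
  V12: {x3,x6,x9} {x8}
  V13: {x3,x6,x9} {x5,x8}
  V23: {x1,x3,x6,x9} {x7} {x8}
  V123: {x3,x6,x9} {x8}
C dims 8,7,2; δ0: rk 5, SNF 1^5; δ1: rk 2, SNF 1^2
Ȟ^0 = (8 − 5) − 0 = 3, so Ȟ^0 ≅ Z^3
Ȟ^1 = (7 − 2) − 5 = 0, so Ȟ^1 ≅ 0
Ȟ^2 = (2 − 0) − 2 = 0, so Ȟ^2 ≅ 0

Ȟ^0 = Z^3, Ȟ^1 = 0, Ȟ^2 = 0


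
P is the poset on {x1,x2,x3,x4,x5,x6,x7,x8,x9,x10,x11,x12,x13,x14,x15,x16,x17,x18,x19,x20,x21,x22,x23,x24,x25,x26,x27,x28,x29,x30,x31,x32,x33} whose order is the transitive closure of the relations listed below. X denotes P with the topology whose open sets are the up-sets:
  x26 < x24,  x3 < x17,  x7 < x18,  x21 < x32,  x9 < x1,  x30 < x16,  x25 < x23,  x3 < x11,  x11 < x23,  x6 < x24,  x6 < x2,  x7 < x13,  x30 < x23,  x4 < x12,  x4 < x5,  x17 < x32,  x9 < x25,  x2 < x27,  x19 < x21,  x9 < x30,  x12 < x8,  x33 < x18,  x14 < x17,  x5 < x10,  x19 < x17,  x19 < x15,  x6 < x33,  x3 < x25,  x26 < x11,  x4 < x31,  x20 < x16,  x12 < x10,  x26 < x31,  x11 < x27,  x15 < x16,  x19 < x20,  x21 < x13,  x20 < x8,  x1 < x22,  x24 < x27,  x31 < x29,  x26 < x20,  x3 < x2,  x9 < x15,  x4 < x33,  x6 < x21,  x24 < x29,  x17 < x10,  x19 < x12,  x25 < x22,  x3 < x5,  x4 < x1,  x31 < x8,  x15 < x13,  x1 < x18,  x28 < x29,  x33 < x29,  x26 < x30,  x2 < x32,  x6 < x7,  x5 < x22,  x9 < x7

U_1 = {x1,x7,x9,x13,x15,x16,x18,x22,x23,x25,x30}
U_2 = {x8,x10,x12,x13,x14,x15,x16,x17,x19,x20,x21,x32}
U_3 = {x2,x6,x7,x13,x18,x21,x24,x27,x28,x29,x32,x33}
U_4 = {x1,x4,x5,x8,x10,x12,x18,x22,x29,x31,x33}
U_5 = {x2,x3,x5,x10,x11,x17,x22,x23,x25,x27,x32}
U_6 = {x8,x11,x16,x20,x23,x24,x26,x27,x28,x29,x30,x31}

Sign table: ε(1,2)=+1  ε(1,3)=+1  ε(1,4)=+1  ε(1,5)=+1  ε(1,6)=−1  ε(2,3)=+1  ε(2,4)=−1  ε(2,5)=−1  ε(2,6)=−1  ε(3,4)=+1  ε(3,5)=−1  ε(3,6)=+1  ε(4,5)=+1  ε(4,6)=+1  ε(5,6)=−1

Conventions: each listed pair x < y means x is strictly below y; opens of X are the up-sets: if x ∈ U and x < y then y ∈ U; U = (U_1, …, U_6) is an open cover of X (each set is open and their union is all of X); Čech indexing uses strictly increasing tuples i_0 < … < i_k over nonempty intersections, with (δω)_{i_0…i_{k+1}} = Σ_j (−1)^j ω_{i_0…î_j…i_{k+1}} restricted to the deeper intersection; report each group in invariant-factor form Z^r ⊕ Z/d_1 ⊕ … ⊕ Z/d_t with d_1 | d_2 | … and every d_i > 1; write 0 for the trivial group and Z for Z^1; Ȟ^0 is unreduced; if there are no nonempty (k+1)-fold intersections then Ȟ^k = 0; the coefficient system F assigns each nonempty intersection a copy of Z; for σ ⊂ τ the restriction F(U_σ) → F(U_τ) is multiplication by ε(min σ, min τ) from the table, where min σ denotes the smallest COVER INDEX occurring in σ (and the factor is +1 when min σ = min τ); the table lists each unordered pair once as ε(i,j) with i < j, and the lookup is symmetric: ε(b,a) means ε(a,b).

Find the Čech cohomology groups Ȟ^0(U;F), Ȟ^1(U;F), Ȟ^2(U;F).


nonempty intersections:
  U12={x13,x15,x16} U13={x7,x13,x18} U14={x1,x18,x22} U15={x22,x23,x25} U16={x16,x23,x30} U23={x13,x21,x32} U24={x8,x10,x12} U25={x10,x17,x32} U26={x8,x16,x20} U34={x18,x29,x33} U35={x2,x27,x32} U36={x24,x27,x28,x29} U45={x5,x10,x22} U46={x8,x29,x31} U56={x11,x23,x27}
  U123={x13} U126={x16} U134={x18} U145={x22} U156={x23} U235={x32} U245={x10} U246={x8} U346={x29} U356={x27}
C dims 6,15,10; δ0: rk 6, SNF 1^5·2; δ1: rk 9, SNF 1^9
Ȟ^0: (6−6)−0=0 ⇒ 0
Ȟ^1: (15−9)−6=0 plus torsion [2] ⇒ Z/2
Ȟ^2: (10−0)−9=1 ⇒ Z

Ȟ^0 ≅ 0; Ȟ^1 ≅ Z/2; Ȟ^2 ≅ Z


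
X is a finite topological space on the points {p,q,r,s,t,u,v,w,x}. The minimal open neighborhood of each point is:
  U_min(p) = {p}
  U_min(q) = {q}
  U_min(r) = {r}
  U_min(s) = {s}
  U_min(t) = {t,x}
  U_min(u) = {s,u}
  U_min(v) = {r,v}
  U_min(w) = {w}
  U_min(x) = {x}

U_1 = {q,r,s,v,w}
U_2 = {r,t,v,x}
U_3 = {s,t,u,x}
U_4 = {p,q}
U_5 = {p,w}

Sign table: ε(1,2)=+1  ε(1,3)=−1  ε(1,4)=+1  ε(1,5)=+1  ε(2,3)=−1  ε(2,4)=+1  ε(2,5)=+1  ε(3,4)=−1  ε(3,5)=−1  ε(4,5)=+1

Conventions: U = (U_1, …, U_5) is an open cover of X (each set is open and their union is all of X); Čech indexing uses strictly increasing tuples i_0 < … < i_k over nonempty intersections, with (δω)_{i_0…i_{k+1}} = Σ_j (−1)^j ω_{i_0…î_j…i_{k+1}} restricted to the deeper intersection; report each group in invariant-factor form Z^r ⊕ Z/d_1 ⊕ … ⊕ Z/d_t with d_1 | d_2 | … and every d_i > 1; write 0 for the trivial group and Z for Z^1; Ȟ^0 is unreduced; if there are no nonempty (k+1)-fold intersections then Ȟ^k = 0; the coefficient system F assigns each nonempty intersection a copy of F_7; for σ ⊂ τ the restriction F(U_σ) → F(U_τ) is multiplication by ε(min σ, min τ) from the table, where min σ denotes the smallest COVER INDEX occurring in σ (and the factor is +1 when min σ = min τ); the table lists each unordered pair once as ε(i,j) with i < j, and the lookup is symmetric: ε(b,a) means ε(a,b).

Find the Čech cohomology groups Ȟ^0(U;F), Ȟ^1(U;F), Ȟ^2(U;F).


nerve of the cover:
  U12={r,v} U13={s} U14={q} U15={w} U23={t,x} U45={p}
C dims 5,6; δ0: rk_F7 4
Ȟ^0 = (5 − 4) − 0 = 1, so Ȟ^0 ≅ Z/7
Ȟ^1 = (6 − 0) − 4 = 2, so Ȟ^1 ≅ Z/7 ⊕ Z/7
Ȟ^2 = (0 − 0) − 0 = 0, so Ȟ^2 ≅ 0

Ȟ^0 = Z/7; Ȟ^1 = Z/7 ⊕ Z/7; Ȟ^2 = 0


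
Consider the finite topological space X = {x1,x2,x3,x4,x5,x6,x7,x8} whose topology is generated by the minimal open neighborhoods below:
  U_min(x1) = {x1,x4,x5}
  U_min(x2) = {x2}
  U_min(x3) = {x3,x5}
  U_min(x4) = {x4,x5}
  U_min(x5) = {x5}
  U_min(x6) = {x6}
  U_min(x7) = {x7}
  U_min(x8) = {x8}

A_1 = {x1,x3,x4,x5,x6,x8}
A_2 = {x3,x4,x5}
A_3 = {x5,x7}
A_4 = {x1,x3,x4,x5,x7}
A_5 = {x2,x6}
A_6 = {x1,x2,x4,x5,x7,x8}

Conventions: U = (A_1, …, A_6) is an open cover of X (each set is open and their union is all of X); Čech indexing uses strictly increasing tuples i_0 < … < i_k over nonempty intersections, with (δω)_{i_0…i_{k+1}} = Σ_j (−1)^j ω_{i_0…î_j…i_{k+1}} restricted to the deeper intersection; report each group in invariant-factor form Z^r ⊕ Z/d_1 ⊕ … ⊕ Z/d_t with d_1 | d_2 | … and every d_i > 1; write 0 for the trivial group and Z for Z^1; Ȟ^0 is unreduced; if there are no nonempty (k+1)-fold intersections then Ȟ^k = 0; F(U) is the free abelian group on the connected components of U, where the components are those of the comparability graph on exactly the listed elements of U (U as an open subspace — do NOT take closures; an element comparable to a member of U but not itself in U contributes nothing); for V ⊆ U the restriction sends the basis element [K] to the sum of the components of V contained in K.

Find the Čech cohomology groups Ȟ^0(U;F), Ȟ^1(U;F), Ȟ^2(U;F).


nonempty intersections:
  A12={x3,x4,x5} A13={x5} A14={x1,x3,x4,x5} A15={x6} A16={x1,x4,x5,x8} A23={x5} A24={x3,x4,x5} A26={x4,x5} A34={x5,x7} A36={x5,x7} A46={x1,x4,x5,x7} A56={x2}
  A123={x5} A124={x3,x4,x5} A126={x4,x5} A134={x5} A136={x5} A146={x1,x4,x5} A234={x5} A236={x5} A246={x4,x5} A346={x5,x7}
  A1234={x5} A1236={x5} A1246={x4,x5} A1346={x5} A2346={x5}
  A12346={x5}
components per intersection:
  A1: {x1,x3,x4,x5} {x6} {x8}
  A2: {x3,x4,x5}
  A3: {x5} {x7}
  A4: {x1,x3,x4,x5} {x7}
  A5: {x2} {x6}
  A6: {x1,x4,x5} {x2} {x7} {x8}
  A12: {x3,x4,x5}
  A13: {x5}
  A14: {x1,x3,x4,x5}
  A15: {x6}
  A16: {x1,x4,x5} {x8}
  A23: {x5}
  A24: {x3,x4,x5}
  A26: {x4,x5}
  A34: {x5} {x7}
  A36: {x5} {x7}
  A46: {x1,x4,x5} {x7}
  A56: {x2}
  A123: {x5}
  A124: {x3,x4,x5}
  A126: {x4,x5}
  A134: {x5}
  A136: {x5}
  A146: {x1,x4,x5}
  A234: {x5}
  A236: {x5}
  A246: {x4,x5}
  A346: {x5} {x7}
  A1234: {x5}
  A1236: {x5}
  A1246: {x4,x5}
  A1346: {x5}
  A2346: {x5}
  A12346: {x5}
C dims 14,16,11,5; δ0: rk 9, SNF 1^9; δ1: rk 7, SNF 1^7; δ2: rk 4, SNF 1^4
Ȟ^0: (14−9)−0=5 ⇒ Z^5
Ȟ^1: (16−7)−9=0 ⇒ 0
Ȟ^2: (11−4)−7=0 ⇒ 0

Ȟ^0 = Z^5; Ȟ^1 = 0; Ȟ^2 = 0


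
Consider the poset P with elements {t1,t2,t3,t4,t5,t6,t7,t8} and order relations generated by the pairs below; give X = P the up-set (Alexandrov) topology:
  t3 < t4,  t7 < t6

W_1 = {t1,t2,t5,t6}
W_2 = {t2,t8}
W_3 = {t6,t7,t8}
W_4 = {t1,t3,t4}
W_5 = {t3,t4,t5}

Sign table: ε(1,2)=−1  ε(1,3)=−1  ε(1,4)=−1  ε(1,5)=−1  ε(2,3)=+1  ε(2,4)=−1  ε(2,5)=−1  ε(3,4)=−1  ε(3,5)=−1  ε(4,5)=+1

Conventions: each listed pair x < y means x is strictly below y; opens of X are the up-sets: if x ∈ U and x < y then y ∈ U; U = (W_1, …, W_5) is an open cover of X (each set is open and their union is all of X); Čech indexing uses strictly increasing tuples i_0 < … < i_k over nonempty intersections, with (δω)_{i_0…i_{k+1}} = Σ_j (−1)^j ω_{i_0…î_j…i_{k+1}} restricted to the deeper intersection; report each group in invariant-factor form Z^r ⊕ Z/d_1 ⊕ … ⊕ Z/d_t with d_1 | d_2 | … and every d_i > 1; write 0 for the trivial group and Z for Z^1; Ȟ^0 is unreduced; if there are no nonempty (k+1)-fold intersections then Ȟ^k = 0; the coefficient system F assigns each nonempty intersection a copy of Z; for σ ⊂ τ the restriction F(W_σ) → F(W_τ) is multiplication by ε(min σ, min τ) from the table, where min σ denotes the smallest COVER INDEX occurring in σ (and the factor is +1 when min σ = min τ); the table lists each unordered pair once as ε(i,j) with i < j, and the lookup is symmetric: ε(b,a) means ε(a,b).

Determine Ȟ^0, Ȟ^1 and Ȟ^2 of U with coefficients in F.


Ȟ^0(U;F) ≅ Z, Ȟ^1(U;F) ≅ Z^2 and Ȟ^2(U;F) ≅ 0

nonempty overlaps:
  W12={t2} W13={t6} W14={t1} W15={t5} W23={t8} W45={t3,t4}
C dims 5,6; δ0: rk 4, SNF 1^4
degree 0: 5−4−0 = 1 → Ȟ^0 ≅ Z
degree 1: 6−0−4 = 2 → Ȟ^1 ≅ Z^2
degree 2: 0−0−0 = 0 → Ȟ^2 ≅ 0


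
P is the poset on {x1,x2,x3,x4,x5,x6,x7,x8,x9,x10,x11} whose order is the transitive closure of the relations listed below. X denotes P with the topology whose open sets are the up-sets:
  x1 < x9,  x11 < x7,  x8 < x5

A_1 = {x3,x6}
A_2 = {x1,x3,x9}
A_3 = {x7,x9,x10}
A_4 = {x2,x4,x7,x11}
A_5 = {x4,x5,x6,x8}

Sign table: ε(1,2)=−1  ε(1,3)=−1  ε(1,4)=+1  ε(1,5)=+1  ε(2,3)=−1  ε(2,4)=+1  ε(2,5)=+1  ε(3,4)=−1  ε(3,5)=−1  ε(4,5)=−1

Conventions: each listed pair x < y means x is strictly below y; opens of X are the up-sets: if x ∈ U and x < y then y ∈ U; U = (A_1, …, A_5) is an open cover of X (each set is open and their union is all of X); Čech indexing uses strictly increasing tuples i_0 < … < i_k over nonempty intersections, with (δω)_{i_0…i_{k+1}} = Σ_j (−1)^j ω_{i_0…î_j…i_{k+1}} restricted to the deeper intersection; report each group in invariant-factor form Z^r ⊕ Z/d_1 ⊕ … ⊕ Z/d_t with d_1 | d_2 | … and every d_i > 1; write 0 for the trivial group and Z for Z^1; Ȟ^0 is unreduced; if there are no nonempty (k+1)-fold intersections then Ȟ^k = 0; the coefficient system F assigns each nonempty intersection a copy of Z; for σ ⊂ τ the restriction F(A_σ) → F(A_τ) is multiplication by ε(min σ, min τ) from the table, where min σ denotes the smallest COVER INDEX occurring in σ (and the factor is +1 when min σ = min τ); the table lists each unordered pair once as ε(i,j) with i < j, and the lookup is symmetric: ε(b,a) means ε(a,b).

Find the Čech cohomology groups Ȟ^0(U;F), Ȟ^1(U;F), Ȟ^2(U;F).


nerve of the cover:
  A12={x3} A15={x6} A23={x9} A34={x7} A45={x4}
C dims 5,5; δ0: rk 4, SNF 1^4
Ȟ^0 = (5 − 4) − 0 = 1, so Ȟ^0 ≅ Z
Ȟ^1 = (5 − 0) − 4 = 1, so Ȟ^1 ≅ Z
Ȟ^2 = (0 − 0) − 0 = 0, so Ȟ^2 ≅ 0

Ȟ^0 ≅ Z; Ȟ^1 ≅ Z; Ȟ^2 ≅ 0


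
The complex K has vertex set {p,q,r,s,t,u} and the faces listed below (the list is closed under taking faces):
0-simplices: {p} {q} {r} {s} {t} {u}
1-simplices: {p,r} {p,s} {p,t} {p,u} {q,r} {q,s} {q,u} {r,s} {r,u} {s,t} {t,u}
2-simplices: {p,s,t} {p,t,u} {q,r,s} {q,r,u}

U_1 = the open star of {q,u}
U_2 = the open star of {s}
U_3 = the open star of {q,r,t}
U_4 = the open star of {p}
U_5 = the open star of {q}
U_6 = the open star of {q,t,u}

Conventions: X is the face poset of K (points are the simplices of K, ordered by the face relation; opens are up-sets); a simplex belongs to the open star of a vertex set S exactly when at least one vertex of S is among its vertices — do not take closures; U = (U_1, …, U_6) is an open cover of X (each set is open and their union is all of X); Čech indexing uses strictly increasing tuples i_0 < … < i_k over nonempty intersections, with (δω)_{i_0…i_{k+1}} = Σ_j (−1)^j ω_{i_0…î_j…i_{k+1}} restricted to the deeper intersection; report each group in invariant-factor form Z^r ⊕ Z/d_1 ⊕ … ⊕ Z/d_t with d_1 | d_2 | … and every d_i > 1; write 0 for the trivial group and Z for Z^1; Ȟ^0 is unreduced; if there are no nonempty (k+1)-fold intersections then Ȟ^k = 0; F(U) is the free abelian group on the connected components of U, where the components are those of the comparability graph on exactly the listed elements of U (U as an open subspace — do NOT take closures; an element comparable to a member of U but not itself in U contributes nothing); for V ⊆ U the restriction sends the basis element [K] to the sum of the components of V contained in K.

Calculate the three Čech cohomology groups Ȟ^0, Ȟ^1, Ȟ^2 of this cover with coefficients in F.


nerve of the cover:
  U1={{q},{u},{p,u},{q,r},{q,s},{q,u},{r,u},{t,u},{p,t,u},{q,r,s},{q,r,u}} U2={{s},{p,s},{q,s},{r,s},{s,t},{p,s,t},{q,r,s}} U3={{q},{r},{t},{p,r},{p,t},{q,r},{q,s},{q,u},{r,s},{r,u},{s,t},{t,u},{p,s,t},{p,t,u},{q,r,s},{q,r,u}} U4={{p},{p,r},{p,s},{p,t},{p,u},{p,s,t},{p,t,u}} U5={{q},{q,r},{q,s},{q,u},{q,r,s},{q,r,u}} U6={{q},{t},{u},{p,t},{p,u},{q,r},{q,s},{q,u},{r,u},{s,t},{t,u},{p,s,t},{p,t,u},{q,r,s},{q,r,u}}
  U12={{q,s},{q,r,s}} U13={{q},{q,r},{q,s},{q,u},{r,u},{t,u},{p,t,u},{q,r,s},{q,r,u}} U14={{p,u},{p,t,u}} U15={{q},{q,r},{q,s},{q,u},{q,r,s},{q,r,u}} U16={{q},{u},{p,u},{q,r},{q,s},{q,u},{r,u},{t,u},{p,t,u},{q,r,s},{q,r,u}} U23={{q,s},{r,s},{s,t},{p,s,t},{q,r,s}} U24={{p,s},{p,s,t}} U25={{q,s},{q,r,s}} U26={{q,s},{s,t},{p,s,t},{q,r,s}} U34={{p,r},{p,t},{p,s,t},{p,t,u}} U35={{q},{q,r},{q,s},{q,u},{q,r,s},{q,r,u}} U36={{q},{t},{p,t},{q,r},{q,s},{q,u},{r,u},{s,t},{t,u},{p,s,t},{p,t,u},{q,r,s},{q,r,u}} U46={{p,t},{p,u},{p,s,t},{p,t,u}} U56={{q},{q,r},{q,s},{q,u},{q,r,s},{q,r,u}}
  U123={{q,s},{q,r,s}} U125={{q,s},{q,r,s}} U126={{q,s},{q,r,s}} U134={{p,t,u}} U135={{q},{q,r},{q,s},{q,u},{q,r,s},{q,r,u}} U136={{q},{q,r},{q,s},{q,u},{r,u},{t,u},{p,t,u},{q,r,s},{q,r,u}} U146={{p,u},{p,t,u}} U156={{q},{q,r},{q,s},{q,u},{q,r,s},{q,r,u}} U234={{p,s,t}} U235={{q,s},{q,r,s}} U236={{q,s},{s,t},{p,s,t},{q,r,s}} U246={{p,s,t}} U256={{q,s},{q,r,s}} U346={{p,t},{p,s,t},{p,t,u}} U356={{q},{q,r},{q,s},{q,u},{q,r,s},{q,r,u}}
  U1235={{q,s},{q,r,s}} U1236={{q,s},{q,r,s}} U1256={{q,s},{q,r,s}} U1346={{p,t,u}} U1356={{q},{q,r},{q,s},{q,u},{q,r,s},{q,r,u}} U2346={{p,s,t}} U2356={{q,s},{q,r,s}}
  U12356={{q,s},{q,r,s}}
components per intersection:
  U1: {{q},{u},{p,u},{q,r},{q,s},{q,u},{r,u},{t,u},{p,t,u},{q,r,s},{q,r,u}}
  U2: {{s},{p,s},{q,s},{r,s},{s,t},{p,s,t},{q,r,s}}
  U3: {{q},{r},{p,r},{q,r},{q,s},{q,u},{r,s},{r,u},{q,r,s},{q,r,u}} {{t},{p,t},{s,t},{t,u},{p,s,t},{p,t,u}}
  U4: {{p},{p,r},{p,s},{p,t},{p,u},{p,s,t},{p,t,u}}
  U5: {{q},{q,r},{q,s},{q,u},{q,r,s},{q,r,u}}
  U6: {{q},{t},{u},{p,t},{p,u},{q,r},{q,s},{q,u},{r,u},{s,t},{t,u},{p,s,t},{p,t,u},{q,r,s},{q,r,u}}
  U12: {{q,s},{q,r,s}}
  U13: {{q},{q,r},{q,s},{q,u},{r,u},{q,r,s},{q,r,u}} {{t,u},{p,t,u}}
  U14: {{p,u},{p,t,u}}
  U15: {{q},{q,r},{q,s},{q,u},{q,r,s},{q,r,u}}
  U16: {{q},{u},{p,u},{q,r},{q,s},{q,u},{r,u},{t,u},{p,t,u},{q,r,s},{q,r,u}}
  U23: {{q,s},{r,s},{q,r,s}} {{s,t},{p,s,t}}
  U24: {{p,s},{p,s,t}}
  U25: {{q,s},{q,r,s}}
  U26: {{q,s},{q,r,s}} {{s,t},{p,s,t}}
  U34: {{p,r}} {{p,t},{p,s,t},{p,t,u}}
  U35: {{q},{q,r},{q,s},{q,u},{q,r,s},{q,r,u}}
  U36: {{q},{q,r},{q,s},{q,u},{r,u},{q,r,s},{q,r,u}} {{t},{p,t},{s,t},{t,u},{p,s,t},{p,t,u}}
  U46: {{p,t},{p,u},{p,s,t},{p,t,u}}
  U56: {{q},{q,r},{q,s},{q,u},{q,r,s},{q,r,u}}
  U123: {{q,s},{q,r,s}}
  U125: {{q,s},{q,r,s}}
  U126: {{q,s},{q,r,s}}
  U134: {{p,t,u}}
  U135: {{q},{q,r},{q,s},{q,u},{q,r,s},{q,r,u}}
  U136: {{q},{q,r},{q,s},{q,u},{r,u},{q,r,s},{q,r,u}} {{t,u},{p,t,u}}
  U146: {{p,u},{p,t,u}}
  U156: {{q},{q,r},{q,s},{q,u},{q,r,s},{q,r,u}}
  U234: {{p,s,t}}
  U235: {{q,s},{q,r,s}}
  U236: {{q,s},{q,r,s}} {{s,t},{p,s,t}}
  U246: {{p,s,t}}
  U256: {{q,s},{q,r,s}}
  U346: {{p,t},{p,s,t},{p,t,u}}
  U356: {{q},{q,r},{q,s},{q,u},{q,r,s},{q,r,u}}
  U1235: {{q,s},{q,r,s}}
  U1236: {{q,s},{q,r,s}}
  U1256: {{q,s},{q,r,s}}
  U1346: {{p,t,u}}
  U1356: {{q},{q,r},{q,s},{q,u},{q,r,s},{q,r,u}}
  U2346: {{p,s,t}}
  U2356: {{q,s},{q,r,s}}
  U12356: {{q,s},{q,r,s}}
C dims 7,19,17,7; δ0: rk 6, SNF 1^6; δ1: rk 11, SNF 1^11; δ2: rk 6, SNF 1^6
Ȟ^0 = (7 − 6) − 0 = 1, so Ȟ^0 ≅ Z
Ȟ^1 = (19 − 11) − 6 = 2, so Ȟ^1 ≅ Z^2
Ȟ^2 = (17 − 6) − 11 = 0, so Ȟ^2 ≅ 0

Ȟ^0 = Z, Ȟ^1 = Z^2, Ȟ^2 = 0


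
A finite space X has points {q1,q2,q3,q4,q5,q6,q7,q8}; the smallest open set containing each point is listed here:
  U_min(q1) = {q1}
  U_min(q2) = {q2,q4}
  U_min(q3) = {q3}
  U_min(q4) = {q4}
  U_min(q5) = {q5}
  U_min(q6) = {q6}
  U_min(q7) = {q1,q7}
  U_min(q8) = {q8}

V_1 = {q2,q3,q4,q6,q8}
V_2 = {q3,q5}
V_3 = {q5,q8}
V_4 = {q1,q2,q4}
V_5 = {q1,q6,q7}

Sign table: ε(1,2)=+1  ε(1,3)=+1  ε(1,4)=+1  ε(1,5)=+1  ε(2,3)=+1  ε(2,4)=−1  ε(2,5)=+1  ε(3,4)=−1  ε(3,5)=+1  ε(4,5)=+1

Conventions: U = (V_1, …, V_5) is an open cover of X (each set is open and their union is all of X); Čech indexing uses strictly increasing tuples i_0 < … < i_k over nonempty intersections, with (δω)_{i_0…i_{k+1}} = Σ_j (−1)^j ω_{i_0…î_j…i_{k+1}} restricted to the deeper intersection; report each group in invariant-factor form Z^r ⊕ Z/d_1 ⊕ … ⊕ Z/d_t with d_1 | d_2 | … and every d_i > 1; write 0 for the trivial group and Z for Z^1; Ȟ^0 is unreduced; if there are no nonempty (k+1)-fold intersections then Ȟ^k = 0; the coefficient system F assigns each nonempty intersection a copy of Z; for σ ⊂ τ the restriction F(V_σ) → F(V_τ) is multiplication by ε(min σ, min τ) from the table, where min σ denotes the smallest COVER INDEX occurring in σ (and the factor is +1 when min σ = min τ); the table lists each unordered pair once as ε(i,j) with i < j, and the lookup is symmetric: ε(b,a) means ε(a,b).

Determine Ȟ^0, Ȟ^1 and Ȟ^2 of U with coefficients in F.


Ȟ^0 ≅ Z; Ȟ^1 ≅ Z^2; Ȟ^2 ≅ 0

nonempty overlaps:
  V12={q3} V13={q8} V14={q2,q4} V15={q6} V23={q5} V45={q1}
C dims 5,6; δ0: rk 4, SNF 1^4
degree 0: 5−4−0 = 1 → Ȟ^0 ≅ Z
degree 1: 6−0−4 = 2 → Ȟ^1 ≅ Z^2
degree 2: 0−0−0 = 0 → Ȟ^2 ≅ 0


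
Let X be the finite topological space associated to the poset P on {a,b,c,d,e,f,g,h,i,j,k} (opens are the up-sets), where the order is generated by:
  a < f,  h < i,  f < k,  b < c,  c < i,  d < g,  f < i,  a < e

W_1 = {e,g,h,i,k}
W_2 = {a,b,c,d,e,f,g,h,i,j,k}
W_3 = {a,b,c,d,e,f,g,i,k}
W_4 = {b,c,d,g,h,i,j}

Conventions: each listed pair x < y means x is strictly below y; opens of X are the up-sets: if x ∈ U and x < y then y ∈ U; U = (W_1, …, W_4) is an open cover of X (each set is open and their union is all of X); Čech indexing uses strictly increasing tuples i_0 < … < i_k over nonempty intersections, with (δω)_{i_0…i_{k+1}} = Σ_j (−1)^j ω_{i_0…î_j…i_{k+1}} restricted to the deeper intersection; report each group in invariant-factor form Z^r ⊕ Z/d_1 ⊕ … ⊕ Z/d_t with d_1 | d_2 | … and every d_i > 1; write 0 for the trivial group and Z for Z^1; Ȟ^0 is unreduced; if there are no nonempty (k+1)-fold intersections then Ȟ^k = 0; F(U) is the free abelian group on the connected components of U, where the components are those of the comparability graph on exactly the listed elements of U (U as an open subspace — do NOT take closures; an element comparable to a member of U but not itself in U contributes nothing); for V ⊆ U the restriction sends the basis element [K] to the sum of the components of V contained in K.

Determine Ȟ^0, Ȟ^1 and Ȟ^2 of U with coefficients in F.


cover nerve:
  W12={e,g,h,i,k} W13={e,g,i,k} W14={g,h,i} W23={a,b,c,d,e,f,g,i,k} W24={b,c,d,g,h,i,j} W34={b,c,d,g,i}
  W123={e,g,i,k} W124={g,h,i} W134={g,i} W234={b,c,d,g,i}
  W1234={g,i}
components per intersection:
  W1: {e} {g} {h,i} {k}
  W2: {a,b,c,e,f,h,i,k} {d,g} {j}
  W3: {a,b,c,e,f,i,k} {d,g}
  W4: {b,c,h,i} {d,g} {j}
  W12: {e} {g} {h,i} {k}
  W13: {e} {g} {i} {k}
  W14: {g} {h,i}
  W23: {a,b,c,e,f,i,k} {d,g}
  W24: {b,c,h,i} {d,g} {j}
  W34: {b,c,i} {d,g}
  W123: {e} {g} {i} {k}
  W124: {g} {h,i}
  W134: {g} {i}
  W234: {b,c,i} {d,g}
  W1234: {g} {i}
C dims 12,17,10,2; δ0: rk 9, SNF 1^9; δ1: rk 8, SNF 1^8; δ2: rk 2, SNF 1^2
Ȟ^0: (12−9)−0=3 ⇒ Z^3
Ȟ^1: (17−8)−9=0 ⇒ 0
Ȟ^2: (10−2)−8=0 ⇒ 0

Ȟ^0 ≅ Z^3, Ȟ^1 ≅ 0, Ȟ^2 ≅ 0


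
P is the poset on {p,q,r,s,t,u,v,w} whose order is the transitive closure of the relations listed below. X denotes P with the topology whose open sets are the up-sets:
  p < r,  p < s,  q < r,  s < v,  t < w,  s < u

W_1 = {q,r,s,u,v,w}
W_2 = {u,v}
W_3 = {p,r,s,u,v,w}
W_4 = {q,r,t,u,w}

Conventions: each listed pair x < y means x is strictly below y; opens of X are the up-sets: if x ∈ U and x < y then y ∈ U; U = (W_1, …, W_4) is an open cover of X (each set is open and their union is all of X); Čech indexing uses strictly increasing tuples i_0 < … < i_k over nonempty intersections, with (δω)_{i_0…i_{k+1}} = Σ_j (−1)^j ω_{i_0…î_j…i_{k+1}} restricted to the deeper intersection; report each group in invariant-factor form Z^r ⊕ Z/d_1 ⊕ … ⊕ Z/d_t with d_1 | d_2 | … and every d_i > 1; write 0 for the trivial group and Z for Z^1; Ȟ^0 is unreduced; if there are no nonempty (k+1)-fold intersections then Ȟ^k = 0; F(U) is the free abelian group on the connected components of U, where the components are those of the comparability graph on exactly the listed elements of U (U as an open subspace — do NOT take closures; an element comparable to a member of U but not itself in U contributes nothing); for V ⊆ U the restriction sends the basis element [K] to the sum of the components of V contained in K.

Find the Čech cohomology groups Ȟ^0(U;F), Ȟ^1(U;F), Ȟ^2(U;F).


Ȟ^0 ≅ Z^2, Ȟ^1 ≅ 0, Ȟ^2 ≅ 0

cover nerve:
  W12={u,v} W13={r,s,u,v,w} W14={q,r,u,w} W23={u,v} W24={u} W34={r,u,w}
  W123={u,v} W124={u} W134={r,u,w} W234={u}
  W1234={u}
components per intersection:
  W1: {q,r} {s,u,v} {w}
  W2: {u} {v}
  W3: {p,r,s,u,v} {w}
  W4: {q,r} {t,w} {u}
  W12: {u} {v}
  W13: {r} {s,u,v} {w}
  W14: {q,r} {u} {w}
  W23: {u} {v}
  W24: {u}
  W34: {r} {u} {w}
  W123: {u} {v}
  W124: {u}
  W134: {r} {u} {w}
  W234: {u}
  W1234: {u}
C dims 10,14,7,1; δ0: rk 8, SNF 1^8; δ1: rk 6, SNF 1^6; δ2: rk 1, SNF 1^1
Ȟ^0: (10−8)−0=2 ⇒ Z^2
Ȟ^1: (14−6)−8=0 ⇒ 0
Ȟ^2: (7−1)−6=0 ⇒ 0
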